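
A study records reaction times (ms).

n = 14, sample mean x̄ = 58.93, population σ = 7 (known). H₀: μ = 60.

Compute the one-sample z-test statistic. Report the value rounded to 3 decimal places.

SE = σ/√n = 7/√14 = 1.8708
z = (x̄−μ₀)/SE = (58.93−60)/1.8708 = -0.5719

test statistic = -0.572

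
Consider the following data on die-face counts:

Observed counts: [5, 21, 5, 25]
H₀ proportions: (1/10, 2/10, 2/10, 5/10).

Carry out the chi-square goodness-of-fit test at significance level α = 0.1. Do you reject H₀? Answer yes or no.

n = 56; E_i = n·p_i = [5.60, 11.20, 11.20, 28.00]
χ² = (5−5.60)²/5.60 + (21−11.20)²/11.20 + (5−11.20)²/11.20 + (25−28.00)²/28.00 = 12.3929
df = 3
p-value (upper-tail) = 0.00615
At α=0.1: p < α → reject H₀

reject H₀: yes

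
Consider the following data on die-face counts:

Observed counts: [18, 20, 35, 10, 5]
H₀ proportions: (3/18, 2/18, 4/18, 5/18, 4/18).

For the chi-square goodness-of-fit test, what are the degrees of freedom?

degrees of freedom = 4

df = k − 1 = 5 − 1 = 4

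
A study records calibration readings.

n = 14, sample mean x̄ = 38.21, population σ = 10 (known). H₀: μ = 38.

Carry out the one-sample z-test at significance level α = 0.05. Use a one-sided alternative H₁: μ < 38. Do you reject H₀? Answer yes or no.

reject H₀: no

SE = σ/√n = 10/√14 = 2.6726
z = (x̄−μ₀)/SE = (38.21−38)/2.6726 = 0.0786
p-value (one-sided, H₁ less) = 0.53131
At α=0.05: p ≥ α → fail to reject H₀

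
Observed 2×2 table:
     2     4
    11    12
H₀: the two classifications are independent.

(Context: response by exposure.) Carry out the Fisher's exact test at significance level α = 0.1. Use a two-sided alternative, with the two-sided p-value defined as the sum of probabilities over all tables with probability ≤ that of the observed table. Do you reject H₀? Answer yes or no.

reject H₀: no

Margins: r₁=6, r₂=23, c₁=13, c₂=16, n=29
p_obs = C(6,2)·C(23,11)/C(29,13); sum pmf over tables with pmf ≤ p_obs
p-value (two-sided) = 0.66284
At α=0.1: p ≥ α → fail to reject H₀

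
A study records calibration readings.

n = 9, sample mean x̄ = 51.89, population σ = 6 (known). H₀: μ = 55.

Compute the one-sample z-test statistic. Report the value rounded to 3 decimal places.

test statistic = -1.555

SE = σ/√n = 6/√9 = 2.0000
z = (x̄−μ₀)/SE = (51.89−55)/2.0000 = -1.5550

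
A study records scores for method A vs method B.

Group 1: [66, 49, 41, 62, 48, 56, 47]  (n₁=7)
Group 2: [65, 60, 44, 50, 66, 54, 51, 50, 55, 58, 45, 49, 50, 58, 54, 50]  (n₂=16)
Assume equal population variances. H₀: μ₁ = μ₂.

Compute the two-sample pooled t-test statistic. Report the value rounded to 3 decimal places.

x̄₁=52.714, s₁=8.939, n₁=7
x̄₂=53.688, s₂=6.385, n₂=16
s_p² = [6·8.939² + 15·6.385²]/21 = 51.9460
SE = √(s_p²·(1/7+1/16)) = 3.2661
t = (52.714−53.688)/3.2661 = -0.2980
df = 21

test statistic = -0.298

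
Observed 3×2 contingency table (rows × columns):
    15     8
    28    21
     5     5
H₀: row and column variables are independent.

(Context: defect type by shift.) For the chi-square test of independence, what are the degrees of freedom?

df = (r−1)(c−1) = (3−1)·(2−1) = 2

degrees of freedom = 2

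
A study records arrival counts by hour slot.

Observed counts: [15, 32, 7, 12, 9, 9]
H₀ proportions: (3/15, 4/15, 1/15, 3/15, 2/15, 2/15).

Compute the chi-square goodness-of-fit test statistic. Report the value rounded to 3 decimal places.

n = 84; E_i = n·p_i = [16.80, 22.40, 5.60, 16.80, 11.20, 11.20]
χ² = (15−16.80)²/16.80 + (32−22.40)²/22.40 + (7−5.60)²/5.60 + (12−16.80)²/16.80 + (9−11.20)²/11.20 + (9−11.20)²/11.20 = 6.8929
df = 5

test statistic = 6.893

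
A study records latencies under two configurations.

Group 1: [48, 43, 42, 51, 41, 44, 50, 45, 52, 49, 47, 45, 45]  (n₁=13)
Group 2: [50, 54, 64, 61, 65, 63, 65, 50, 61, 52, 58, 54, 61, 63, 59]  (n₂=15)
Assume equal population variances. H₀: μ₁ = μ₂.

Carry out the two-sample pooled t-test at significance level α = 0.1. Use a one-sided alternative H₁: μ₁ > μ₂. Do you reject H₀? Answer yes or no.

reject H₀: no

x̄₁=46.308, s₁=3.497, n₁=13
x̄₂=58.667, s₂=5.354, n₂=15
s_p² = [12·3.497² + 14·5.354²]/26 = 21.0809
SE = √(s_p²·(1/13+1/15)) = 1.7398
t = (46.308−58.667)/1.7398 = -7.1036
df = 26
p-value (one-sided, H₁ greater) = 1.00000
At α=0.1: p ≥ α → fail to reject H₀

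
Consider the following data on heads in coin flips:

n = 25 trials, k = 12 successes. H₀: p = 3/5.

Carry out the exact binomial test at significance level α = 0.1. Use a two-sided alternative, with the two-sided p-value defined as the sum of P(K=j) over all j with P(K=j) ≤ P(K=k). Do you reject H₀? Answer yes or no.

reject H₀: no

Exact binomial: n=25, k=12, p₀=3/5=0.6000
P(X=j) = C(n,j)·p₀^j·(1−p₀)^(n−j); p = Σ P(X=j) over j with P(X=j) ≤ P(X=12)
p-value (two-sided) = 0.22733
At α=0.1: p ≥ α → fail to reject H₀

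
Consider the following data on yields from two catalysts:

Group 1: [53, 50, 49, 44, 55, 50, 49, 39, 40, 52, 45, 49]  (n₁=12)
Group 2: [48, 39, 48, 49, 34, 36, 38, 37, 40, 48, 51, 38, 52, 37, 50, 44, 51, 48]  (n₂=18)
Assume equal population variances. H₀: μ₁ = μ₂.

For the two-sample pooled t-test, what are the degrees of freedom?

df = n₁ + n₂ − 2 = 12 + 18 − 2 = 28

degrees of freedom = 28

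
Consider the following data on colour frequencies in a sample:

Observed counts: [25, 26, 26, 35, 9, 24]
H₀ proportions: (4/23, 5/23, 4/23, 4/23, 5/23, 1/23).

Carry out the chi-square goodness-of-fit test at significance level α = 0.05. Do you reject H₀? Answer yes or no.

reject H₀: yes

n = 145; E_i = n·p_i = [25.22, 31.52, 25.22, 25.22, 31.52, 6.30]
χ² = (25−25.22)²/25.22 + (26−31.52)²/31.52 + (26−25.22)²/25.22 + (35−25.22)²/25.22 + (9−31.52)²/31.52 + (24−6.30)²/6.30 = 70.5497
df = 5
p-value (upper-tail) = 0.00000
At α=0.05: p < α → reject H₀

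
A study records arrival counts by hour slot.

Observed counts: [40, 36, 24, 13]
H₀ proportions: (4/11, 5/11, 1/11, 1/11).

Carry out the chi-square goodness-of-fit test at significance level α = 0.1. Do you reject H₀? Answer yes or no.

n = 113; E_i = n·p_i = [41.09, 51.36, 10.27, 10.27]
χ² = (40−41.09)²/41.09 + (36−51.36)²/51.36 + (24−10.27)²/10.27 + (13−10.27)²/10.27 = 23.6920
df = 3
p-value (upper-tail) = 0.00003
At α=0.1: p < α → reject H₀

reject H₀: yes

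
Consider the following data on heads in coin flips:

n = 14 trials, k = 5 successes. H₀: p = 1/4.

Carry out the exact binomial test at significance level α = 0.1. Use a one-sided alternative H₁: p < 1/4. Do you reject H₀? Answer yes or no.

reject H₀: no

Exact binomial: n=14, k=5, p₀=1/4=0.2500
P(X≤5) from Σ C(n,i)·p₀^i·(1−p₀)^(n−i)
p-value (one-sided, H₁ less) = 0.88833
At α=0.1: p ≥ α → fail to reject H₀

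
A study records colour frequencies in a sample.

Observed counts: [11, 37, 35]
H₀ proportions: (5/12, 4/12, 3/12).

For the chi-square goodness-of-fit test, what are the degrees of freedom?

df = k − 1 = 3 − 1 = 2

degrees of freedom = 2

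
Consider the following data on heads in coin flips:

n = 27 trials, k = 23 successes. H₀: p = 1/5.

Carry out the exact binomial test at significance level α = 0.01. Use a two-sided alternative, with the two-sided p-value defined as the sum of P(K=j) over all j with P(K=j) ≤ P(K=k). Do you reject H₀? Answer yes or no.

reject H₀: yes

Exact binomial: n=27, k=23, p₀=1/5=0.2000
P(X=j) = C(n,j)·p₀^j·(1−p₀)^(n−j); p = Σ P(X=j) over j with P(X=j) ≤ P(X=23)
p-value (two-sided) = 0.00000
At α=0.01: p < α → reject H₀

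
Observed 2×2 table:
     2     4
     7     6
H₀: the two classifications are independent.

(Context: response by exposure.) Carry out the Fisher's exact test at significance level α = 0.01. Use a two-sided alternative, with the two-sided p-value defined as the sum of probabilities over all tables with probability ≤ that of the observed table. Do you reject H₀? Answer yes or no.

Margins: r₁=6, r₂=13, c₁=9, c₂=10, n=19
p_obs = C(6,2)·C(13,7)/C(19,9); sum pmf over tables with pmf ≤ p_obs
p-value (two-sided) = 0.62848
At α=0.01: p ≥ α → fail to reject H₀

reject H₀: no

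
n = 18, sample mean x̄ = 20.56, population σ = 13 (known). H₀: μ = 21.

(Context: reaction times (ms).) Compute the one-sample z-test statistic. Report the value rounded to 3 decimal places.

SE = σ/√n = 13/√18 = 3.0641
z = (x̄−μ₀)/SE = (20.56−21)/3.0641 = -0.1436

test statistic = -0.144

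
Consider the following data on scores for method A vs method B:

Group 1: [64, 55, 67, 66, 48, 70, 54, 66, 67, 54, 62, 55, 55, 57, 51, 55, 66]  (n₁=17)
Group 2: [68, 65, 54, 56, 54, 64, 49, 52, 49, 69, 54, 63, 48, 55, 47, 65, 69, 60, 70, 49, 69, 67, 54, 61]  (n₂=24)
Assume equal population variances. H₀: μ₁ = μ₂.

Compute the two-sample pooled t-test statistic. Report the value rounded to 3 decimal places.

x̄₁=59.529, s₁=6.746, n₁=17
x̄₂=58.792, s₂=7.863, n₂=24
s_p² = [16·6.746² + 23·7.863²]/39 = 55.1332
SE = √(s_p²·(1/17+1/24)) = 2.3538
t = (59.529−58.792)/2.3538 = 0.3134
df = 39

test statistic = 0.313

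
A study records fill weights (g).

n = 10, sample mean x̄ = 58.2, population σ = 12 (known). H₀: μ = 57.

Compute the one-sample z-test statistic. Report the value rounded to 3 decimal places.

SE = σ/√n = 12/√10 = 3.7947
z = (x̄−μ₀)/SE = (58.2−57)/3.7947 = 0.3162

test statistic = 0.316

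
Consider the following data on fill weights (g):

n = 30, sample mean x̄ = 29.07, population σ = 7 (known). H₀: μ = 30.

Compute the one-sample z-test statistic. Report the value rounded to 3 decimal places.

test statistic = -0.728

SE = σ/√n = 7/√30 = 1.2780
z = (x̄−μ₀)/SE = (29.07−30)/1.2780 = -0.7277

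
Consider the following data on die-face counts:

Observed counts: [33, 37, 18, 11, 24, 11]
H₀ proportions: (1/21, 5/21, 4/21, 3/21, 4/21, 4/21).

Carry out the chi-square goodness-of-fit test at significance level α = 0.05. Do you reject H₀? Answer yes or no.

reject H₀: yes

n = 134; E_i = n·p_i = [6.38, 31.90, 25.52, 19.14, 25.52, 25.52]
χ² = (33−6.38)²/6.38 + (37−31.90)²/31.90 + (18−25.52)²/25.52 + (11−19.14)²/19.14 + (24−25.52)²/25.52 + (11−25.52)²/25.52 = 125.8959
df = 5
p-value (upper-tail) = 0.00000
At α=0.05: p < α → reject H₀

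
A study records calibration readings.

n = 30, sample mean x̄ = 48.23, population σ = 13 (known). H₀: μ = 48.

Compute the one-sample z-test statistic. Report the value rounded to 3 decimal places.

test statistic = 0.097

SE = σ/√n = 13/√30 = 2.3735
z = (x̄−μ₀)/SE = (48.23−48)/2.3735 = 0.0969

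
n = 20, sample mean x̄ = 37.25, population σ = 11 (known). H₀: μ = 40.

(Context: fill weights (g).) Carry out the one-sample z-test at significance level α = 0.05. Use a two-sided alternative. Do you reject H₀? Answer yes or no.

SE = σ/√n = 11/√20 = 2.4597
z = (x̄−μ₀)/SE = (37.25−40)/2.4597 = -1.1180
p-value (two-sided) = 0.26355
At α=0.05: p ≥ α → fail to reject H₀

reject H₀: no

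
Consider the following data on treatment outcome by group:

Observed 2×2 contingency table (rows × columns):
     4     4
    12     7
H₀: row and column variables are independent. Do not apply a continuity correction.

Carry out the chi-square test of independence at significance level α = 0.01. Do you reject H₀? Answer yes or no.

Row totals [8, 19], col totals [16, 11], n=27
χ² = (4−4.74)²/4.74 + (4−3.26)²/3.26 + (12−11.26)²/11.26 + (7−7.74)²/7.74 = 0.4037
df = 1
p-value (upper-tail) = 0.52518
At α=0.01: p ≥ α → fail to reject H₀

reject H₀: no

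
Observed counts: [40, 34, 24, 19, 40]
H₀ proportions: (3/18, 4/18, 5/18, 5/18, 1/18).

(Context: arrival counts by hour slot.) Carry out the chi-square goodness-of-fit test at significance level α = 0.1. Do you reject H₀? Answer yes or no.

n = 157; E_i = n·p_i = [26.17, 34.89, 43.61, 43.61, 8.72]
χ² = (40−26.17)²/26.17 + (34−34.89)²/34.89 + (24−43.61)²/43.61 + (19−43.61)²/43.61 + (40−8.72)²/8.72 = 142.2051
df = 4
p-value (upper-tail) = 0.00000
At α=0.1: p < α → reject H₀

reject H₀: yes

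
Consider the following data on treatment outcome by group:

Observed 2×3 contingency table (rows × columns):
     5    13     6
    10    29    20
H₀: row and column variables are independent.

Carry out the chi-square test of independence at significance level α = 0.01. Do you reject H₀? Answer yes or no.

Row totals [24, 59], col totals [15, 42, 26], n=83
χ² = (5−4.34)²/4.34 + (13−12.14)²/12.14 + (6−7.52)²/7.52 + (10−10.66)²/10.66 + (29−29.86)²/29.86 + (20−18.48)²/18.48 = 0.6584
df = 2
p-value (upper-tail) = 0.71950
At α=0.01: p ≥ α → fail to reject H₀

reject H₀: no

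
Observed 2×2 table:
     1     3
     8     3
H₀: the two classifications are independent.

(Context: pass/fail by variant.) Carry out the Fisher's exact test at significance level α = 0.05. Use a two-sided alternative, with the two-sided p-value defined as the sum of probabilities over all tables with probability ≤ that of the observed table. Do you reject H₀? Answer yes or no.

Margins: r₁=4, r₂=11, c₁=9, c₂=6, n=15
p_obs = C(4,1)·C(11,8)/C(15,9); sum pmf over tables with pmf ≤ p_obs
p-value (two-sided) = 0.23516
At α=0.05: p ≥ α → fail to reject H₀

reject H₀: no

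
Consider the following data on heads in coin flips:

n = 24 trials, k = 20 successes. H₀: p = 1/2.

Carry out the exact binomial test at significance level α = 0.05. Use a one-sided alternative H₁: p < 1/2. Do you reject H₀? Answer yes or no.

Exact binomial: n=24, k=20, p₀=1/2=0.5000
P(X≤20) from Σ C(n,i)·p₀^i·(1−p₀)^(n−i)
p-value (one-sided, H₁ less) = 0.99986
At α=0.05: p ≥ α → fail to reject H₀

reject H₀: no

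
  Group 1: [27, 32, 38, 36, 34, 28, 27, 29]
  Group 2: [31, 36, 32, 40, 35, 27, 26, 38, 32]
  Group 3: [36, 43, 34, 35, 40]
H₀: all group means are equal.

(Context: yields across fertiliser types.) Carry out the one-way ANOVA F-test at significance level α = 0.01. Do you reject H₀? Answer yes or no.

Group means [31.38, 33.00, 37.60], grand mean 33.455
SSB = Σnᵢ(x̄ᵢ−x̄)² = 122.380; SSW = ΣΣ(x−x̄ᵢ)² = 363.075
MSB = 122.380/2 = 61.1898; MSW = 363.075/19 = 19.1092
F = MSB/MSW = 3.2021
df = (2, 19)
p-value (upper-tail) = 0.06332
At α=0.01: p ≥ α → fail to reject H₀

reject H₀: no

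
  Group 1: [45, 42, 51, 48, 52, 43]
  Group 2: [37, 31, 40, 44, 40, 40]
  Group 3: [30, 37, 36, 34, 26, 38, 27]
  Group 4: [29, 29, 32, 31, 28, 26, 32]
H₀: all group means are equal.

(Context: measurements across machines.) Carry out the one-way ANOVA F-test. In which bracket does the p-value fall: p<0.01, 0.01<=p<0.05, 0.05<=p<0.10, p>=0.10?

p-value bracket: p<0.01

Group means [46.83, 38.67, 32.57, 29.57], grand mean 36.462
SSB = Σnᵢ(x̄ᵢ−x̄)² = 1112.866; SSW = ΣΣ(x−x̄ᵢ)² = 355.595
MSB = 1112.866/3 = 370.9554; MSW = 355.595/22 = 16.1634
F = MSB/MSW = 22.9503
df = (3, 22)
p-value (upper-tail) = 0.00000
→ bracket: p<0.01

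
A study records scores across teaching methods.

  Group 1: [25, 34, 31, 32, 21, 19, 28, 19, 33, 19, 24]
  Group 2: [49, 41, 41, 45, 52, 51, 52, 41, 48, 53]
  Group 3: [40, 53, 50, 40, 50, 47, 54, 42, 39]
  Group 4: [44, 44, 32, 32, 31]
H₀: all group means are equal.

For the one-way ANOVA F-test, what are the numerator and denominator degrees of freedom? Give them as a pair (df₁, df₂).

degrees of freedom = [3, 31]

k = 4 groups, N = 35 total
df = (k−1, N−k) = (4−1, 35−4) = (3, 31)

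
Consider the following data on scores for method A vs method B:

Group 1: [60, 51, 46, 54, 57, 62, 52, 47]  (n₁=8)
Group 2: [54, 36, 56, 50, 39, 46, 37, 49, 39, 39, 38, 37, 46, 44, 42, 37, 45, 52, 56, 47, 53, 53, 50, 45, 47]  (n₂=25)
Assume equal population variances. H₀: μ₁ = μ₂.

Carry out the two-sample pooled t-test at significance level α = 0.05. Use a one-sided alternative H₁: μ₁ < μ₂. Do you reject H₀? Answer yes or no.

x̄₁=53.625, s₁=5.780, n₁=8
x̄₂=45.480, s₂=6.488, n₂=25
s_p² = [7·5.780² + 24·6.488²]/31 = 40.1327
SE = √(s_p²·(1/8+1/25)) = 2.5733
t = (53.625−45.480)/2.5733 = 3.1652
df = 31
p-value (one-sided, H₁ less) = 0.99827
At α=0.05: p ≥ α → fail to reject H₀

reject H₀: no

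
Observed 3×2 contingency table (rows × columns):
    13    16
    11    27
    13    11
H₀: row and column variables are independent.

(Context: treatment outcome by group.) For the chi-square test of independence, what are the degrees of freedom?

degrees of freedom = 2

df = (r−1)(c−1) = (3−1)·(2−1) = 2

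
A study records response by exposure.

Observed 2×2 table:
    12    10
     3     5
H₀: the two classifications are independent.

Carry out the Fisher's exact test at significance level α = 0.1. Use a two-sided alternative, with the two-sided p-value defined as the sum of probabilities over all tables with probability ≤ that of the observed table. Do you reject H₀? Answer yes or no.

reject H₀: no

Margins: r₁=22, r₂=8, c₁=15, c₂=15, n=30
p_obs = C(22,12)·C(8,3)/C(30,15); sum pmf over tables with pmf ≤ p_obs
p-value (two-sided) = 0.68166
At α=0.1: p ≥ α → fail to reject H₀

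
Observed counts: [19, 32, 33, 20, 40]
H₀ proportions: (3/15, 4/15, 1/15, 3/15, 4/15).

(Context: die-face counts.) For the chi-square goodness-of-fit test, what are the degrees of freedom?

degrees of freedom = 4

df = k − 1 = 5 − 1 = 4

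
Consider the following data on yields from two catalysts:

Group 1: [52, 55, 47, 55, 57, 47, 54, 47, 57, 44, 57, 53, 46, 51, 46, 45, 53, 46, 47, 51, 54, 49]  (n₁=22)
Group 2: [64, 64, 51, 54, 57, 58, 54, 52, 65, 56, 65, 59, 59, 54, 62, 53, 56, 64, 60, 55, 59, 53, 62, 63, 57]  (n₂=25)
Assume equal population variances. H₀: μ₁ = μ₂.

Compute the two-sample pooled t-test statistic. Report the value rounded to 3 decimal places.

test statistic = -5.979

x̄₁=50.591, s₁=4.317, n₁=22
x̄₂=58.240, s₂=4.428, n₂=25
s_p² = [21·4.317² + 24·4.428²]/45 = 19.1528
SE = √(s_p²·(1/22+1/25)) = 1.2793
t = (50.591−58.240)/1.2793 = -5.9790
df = 45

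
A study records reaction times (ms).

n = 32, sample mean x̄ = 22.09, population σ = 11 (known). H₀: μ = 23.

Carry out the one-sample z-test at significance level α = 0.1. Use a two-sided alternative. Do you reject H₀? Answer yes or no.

reject H₀: no

SE = σ/√n = 11/√32 = 1.9445
z = (x̄−μ₀)/SE = (22.09−23)/1.9445 = -0.4680
p-value (two-sided) = 0.63980
At α=0.1: p ≥ α → fail to reject H₀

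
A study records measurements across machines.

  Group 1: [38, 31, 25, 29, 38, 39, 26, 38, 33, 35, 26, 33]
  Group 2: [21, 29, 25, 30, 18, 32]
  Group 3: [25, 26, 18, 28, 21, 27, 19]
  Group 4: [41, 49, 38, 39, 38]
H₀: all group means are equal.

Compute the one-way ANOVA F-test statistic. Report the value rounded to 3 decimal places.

test statistic = 14.925

Group means [32.58, 25.83, 23.43, 41.00], grand mean 30.500
SSB = Σnᵢ(x̄ᵢ−x̄)² = 1084.036; SSW = ΣΣ(x−x̄ᵢ)² = 629.464
MSB = 1084.036/3 = 361.3452; MSW = 629.464/26 = 24.2102
F = MSB/MSW = 14.9254
df = (3, 26)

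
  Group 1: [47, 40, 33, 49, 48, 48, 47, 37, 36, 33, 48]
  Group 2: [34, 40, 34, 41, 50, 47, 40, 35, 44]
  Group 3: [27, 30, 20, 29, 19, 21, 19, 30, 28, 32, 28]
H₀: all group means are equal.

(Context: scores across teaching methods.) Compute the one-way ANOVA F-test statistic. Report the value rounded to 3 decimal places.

Group means [42.36, 40.56, 25.73], grand mean 35.935
SSB = Σnᵢ(x̄ᵢ−x̄)² = 1792.921; SSW = ΣΣ(x−x̄ᵢ)² = 936.949
MSB = 1792.921/2 = 896.4607; MSW = 936.949/28 = 33.4625
F = MSB/MSW = 26.7900
df = (2, 28)

test statistic = 26.790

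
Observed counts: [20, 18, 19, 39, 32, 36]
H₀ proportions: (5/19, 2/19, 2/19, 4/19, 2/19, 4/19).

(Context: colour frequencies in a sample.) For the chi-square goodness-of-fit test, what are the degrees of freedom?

degrees of freedom = 5

df = k − 1 = 6 − 1 = 5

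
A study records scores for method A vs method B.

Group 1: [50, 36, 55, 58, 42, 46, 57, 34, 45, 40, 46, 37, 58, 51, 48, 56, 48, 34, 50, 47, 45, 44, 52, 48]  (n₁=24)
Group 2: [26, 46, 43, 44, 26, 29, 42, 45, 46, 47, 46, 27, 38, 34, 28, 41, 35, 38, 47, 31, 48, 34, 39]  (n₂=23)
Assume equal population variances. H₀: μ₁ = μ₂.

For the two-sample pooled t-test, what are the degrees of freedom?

degrees of freedom = 45

df = n₁ + n₂ − 2 = 24 + 23 − 2 = 45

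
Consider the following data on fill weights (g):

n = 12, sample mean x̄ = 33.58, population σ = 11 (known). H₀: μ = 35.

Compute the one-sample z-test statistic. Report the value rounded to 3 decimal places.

SE = σ/√n = 11/√12 = 3.1754
z = (x̄−μ₀)/SE = (33.58−35)/3.1754 = -0.4472

test statistic = -0.447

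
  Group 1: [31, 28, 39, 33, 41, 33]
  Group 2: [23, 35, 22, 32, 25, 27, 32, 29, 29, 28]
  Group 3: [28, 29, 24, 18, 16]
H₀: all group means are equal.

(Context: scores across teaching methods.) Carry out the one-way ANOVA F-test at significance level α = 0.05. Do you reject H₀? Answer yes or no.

Group means [34.17, 28.20, 23.00], grand mean 28.667
SSB = Σnᵢ(x̄ᵢ−x̄)² = 344.233; SSW = ΣΣ(x−x̄ᵢ)² = 410.433
MSB = 344.233/2 = 172.1167; MSW = 410.433/18 = 22.8019
F = MSB/MSW = 7.5484
df = (2, 18)
p-value (upper-tail) = 0.00416
At α=0.05: p < α → reject H₀

reject H₀: yes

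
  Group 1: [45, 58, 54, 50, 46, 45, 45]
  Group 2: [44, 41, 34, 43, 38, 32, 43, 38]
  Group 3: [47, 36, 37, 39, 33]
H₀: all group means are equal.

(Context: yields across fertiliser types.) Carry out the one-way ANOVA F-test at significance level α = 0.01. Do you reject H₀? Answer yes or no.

Group means [49.00, 39.12, 38.40], grand mean 42.400
SSB = Σnᵢ(x̄ᵢ−x̄)² = 470.725; SSW = ΣΣ(x−x̄ᵢ)² = 412.075
MSB = 470.725/2 = 235.3625; MSW = 412.075/17 = 24.2397
F = MSB/MSW = 9.7098
df = (2, 17)
p-value (upper-tail) = 0.00154
At α=0.01: p < α → reject H₀

reject H₀: yes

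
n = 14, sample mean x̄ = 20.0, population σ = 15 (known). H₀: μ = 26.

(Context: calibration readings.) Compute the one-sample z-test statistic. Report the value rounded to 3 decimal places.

test statistic = -1.497

SE = σ/√n = 15/√14 = 4.0089
z = (x̄−μ₀)/SE = (20.0−26)/4.0089 = -1.4967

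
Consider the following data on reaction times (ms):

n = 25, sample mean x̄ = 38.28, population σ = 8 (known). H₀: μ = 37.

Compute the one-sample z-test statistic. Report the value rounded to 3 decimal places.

SE = σ/√n = 8/√25 = 1.6000
z = (x̄−μ₀)/SE = (38.28−37)/1.6000 = 0.8000

test statistic = 0.800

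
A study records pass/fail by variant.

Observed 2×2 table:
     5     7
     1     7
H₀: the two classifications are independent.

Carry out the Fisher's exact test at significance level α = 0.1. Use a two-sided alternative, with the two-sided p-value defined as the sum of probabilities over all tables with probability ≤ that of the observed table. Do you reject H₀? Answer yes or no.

reject H₀: no

Margins: r₁=12, r₂=8, c₁=6, c₂=14, n=20
p_obs = C(12,5)·C(8,1)/C(20,6); sum pmf over tables with pmf ≤ p_obs
p-value (two-sided) = 0.32456
At α=0.1: p ≥ α → fail to reject H₀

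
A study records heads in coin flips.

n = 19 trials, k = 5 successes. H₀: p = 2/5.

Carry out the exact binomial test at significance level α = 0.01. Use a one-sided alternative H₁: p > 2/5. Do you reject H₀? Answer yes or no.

Exact binomial: n=19, k=5, p₀=2/5=0.4000
P(X≥5) from Σ C(n,i)·p₀^i·(1−p₀)^(n−i)
p-value (one-sided, H₁ greater) = 0.93039
At α=0.01: p ≥ α → fail to reject H₀

reject H₀: no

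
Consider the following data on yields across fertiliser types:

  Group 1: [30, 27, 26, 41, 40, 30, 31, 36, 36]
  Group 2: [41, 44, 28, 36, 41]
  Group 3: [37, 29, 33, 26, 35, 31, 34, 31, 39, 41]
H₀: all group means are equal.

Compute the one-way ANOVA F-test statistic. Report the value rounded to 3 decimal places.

test statistic = 1.586

Group means [33.00, 38.00, 33.60], grand mean 34.292
SSB = Σnᵢ(x̄ᵢ−x̄)² = 88.558; SSW = ΣΣ(x−x̄ᵢ)² = 586.400
MSB = 88.558/2 = 44.2792; MSW = 586.400/21 = 27.9238
F = MSB/MSW = 1.5857
df = (2, 21)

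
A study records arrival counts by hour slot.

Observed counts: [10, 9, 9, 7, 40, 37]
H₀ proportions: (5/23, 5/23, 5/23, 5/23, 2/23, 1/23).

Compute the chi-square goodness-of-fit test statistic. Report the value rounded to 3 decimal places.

test statistic = 346.193

n = 112; E_i = n·p_i = [24.35, 24.35, 24.35, 24.35, 9.74, 4.87]
χ² = (10−24.35)²/24.35 + (9−24.35)²/24.35 + (9−24.35)²/24.35 + (7−24.35)²/24.35 + (40−9.74)²/9.74 + (37−4.87)²/4.87 = 346.1929
df = 5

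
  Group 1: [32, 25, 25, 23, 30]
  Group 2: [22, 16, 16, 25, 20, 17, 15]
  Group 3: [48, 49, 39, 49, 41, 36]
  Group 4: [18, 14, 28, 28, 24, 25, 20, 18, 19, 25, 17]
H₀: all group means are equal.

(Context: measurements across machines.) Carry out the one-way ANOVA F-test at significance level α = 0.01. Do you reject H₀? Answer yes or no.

Group means [27.00, 18.71, 43.67, 21.45], grand mean 26.345
SSB = Σnᵢ(x̄ᵢ−x̄)² = 2473.063; SSW = ΣΣ(x−x̄ᵢ)² = 529.489
MSB = 2473.063/3 = 824.3542; MSW = 529.489/25 = 21.1796
F = MSB/MSW = 38.9221
df = (3, 25)
p-value (upper-tail) = 0.00000
At α=0.01: p < α → reject H₀

reject H₀: yes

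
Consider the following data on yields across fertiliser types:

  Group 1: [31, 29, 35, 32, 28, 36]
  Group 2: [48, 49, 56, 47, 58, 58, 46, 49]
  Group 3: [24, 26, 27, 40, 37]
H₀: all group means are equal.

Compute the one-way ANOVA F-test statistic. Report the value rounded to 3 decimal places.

Group means [31.83, 51.38, 30.80], grand mean 39.789
SSB = Σnᵢ(x̄ᵢ−x̄)² = 1857.650; SSW = ΣΣ(x−x̄ᵢ)² = 437.508
MSB = 1857.650/2 = 928.8248; MSW = 437.508/16 = 27.3443
F = MSB/MSW = 33.9678
df = (2, 16)

test statistic = 33.968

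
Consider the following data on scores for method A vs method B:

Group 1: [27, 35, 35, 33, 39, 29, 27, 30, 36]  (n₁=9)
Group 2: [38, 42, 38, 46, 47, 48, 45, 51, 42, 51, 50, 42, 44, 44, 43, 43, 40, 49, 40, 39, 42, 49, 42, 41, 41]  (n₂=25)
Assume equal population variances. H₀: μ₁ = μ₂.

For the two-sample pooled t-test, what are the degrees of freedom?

df = n₁ + n₂ − 2 = 9 + 25 − 2 = 32

degrees of freedom = 32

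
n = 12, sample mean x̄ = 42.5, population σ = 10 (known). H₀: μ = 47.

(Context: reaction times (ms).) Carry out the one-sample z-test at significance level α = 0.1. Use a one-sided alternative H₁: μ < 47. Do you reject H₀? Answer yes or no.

reject H₀: yes

SE = σ/√n = 10/√12 = 2.8868
z = (x̄−μ₀)/SE = (42.5−47)/2.8868 = -1.5588
p-value (one-sided, H₁ less) = 0.05952
At α=0.1: p < α → reject H₀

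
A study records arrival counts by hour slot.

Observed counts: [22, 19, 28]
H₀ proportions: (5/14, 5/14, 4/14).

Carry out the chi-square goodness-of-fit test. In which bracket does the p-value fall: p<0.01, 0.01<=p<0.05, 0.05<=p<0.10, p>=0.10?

n = 69; E_i = n·p_i = [24.64, 24.64, 19.71]
χ² = (22−24.64)²/24.64 + (19−24.64)²/24.64 + (28−19.71)²/19.71 = 5.0580
df = 2
p-value (upper-tail) = 0.07974
→ bracket: 0.05<=p<0.10

p-value bracket: 0.05<=p<0.10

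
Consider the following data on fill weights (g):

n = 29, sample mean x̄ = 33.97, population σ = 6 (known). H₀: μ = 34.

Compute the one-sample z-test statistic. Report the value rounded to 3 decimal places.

SE = σ/√n = 6/√29 = 1.1142
z = (x̄−μ₀)/SE = (33.97−34)/1.1142 = -0.0269

test statistic = -0.027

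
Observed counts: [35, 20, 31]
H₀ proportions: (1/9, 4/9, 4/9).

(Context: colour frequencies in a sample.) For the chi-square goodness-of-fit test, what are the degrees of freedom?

df = k − 1 = 3 − 1 = 2

degrees of freedom = 2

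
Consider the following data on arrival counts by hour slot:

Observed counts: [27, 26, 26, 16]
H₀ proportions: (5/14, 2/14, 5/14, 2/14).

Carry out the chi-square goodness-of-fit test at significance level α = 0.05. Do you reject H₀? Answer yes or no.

n = 95; E_i = n·p_i = [33.93, 13.57, 33.93, 13.57]
χ² = (27−33.93)²/33.93 + (26−13.57)²/13.57 + (26−33.93)²/33.93 + (16−13.57)²/13.57 = 15.0842
df = 3
p-value (upper-tail) = 0.00175
At α=0.05: p < α → reject H₀

reject H₀: yes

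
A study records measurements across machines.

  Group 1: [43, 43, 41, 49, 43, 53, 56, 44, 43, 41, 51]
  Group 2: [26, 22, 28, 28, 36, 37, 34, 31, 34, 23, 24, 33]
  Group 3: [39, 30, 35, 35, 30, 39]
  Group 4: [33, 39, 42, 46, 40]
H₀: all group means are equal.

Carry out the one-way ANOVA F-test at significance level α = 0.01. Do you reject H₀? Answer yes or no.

reject H₀: yes

Group means [46.09, 29.67, 34.67, 40.00], grand mean 37.382
SSB = Σnᵢ(x̄ᵢ−x̄)² = 1627.120; SSW = ΣΣ(x−x̄ᵢ)² = 742.909
MSB = 1627.120/3 = 542.3734; MSW = 742.909/30 = 24.7636
F = MSB/MSW = 21.9020
df = (3, 30)
p-value (upper-tail) = 0.00000
At α=0.01: p < α → reject H₀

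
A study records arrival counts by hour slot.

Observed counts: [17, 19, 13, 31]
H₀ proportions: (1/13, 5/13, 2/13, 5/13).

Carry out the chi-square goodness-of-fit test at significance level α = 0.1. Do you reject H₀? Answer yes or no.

n = 80; E_i = n·p_i = [6.15, 30.77, 12.31, 30.77]
χ² = (17−6.15)²/6.15 + (19−30.77)²/30.77 + (13−12.31)²/12.31 + (31−30.77)²/30.77 = 23.6588
df = 3
p-value (upper-tail) = 0.00003
At α=0.1: p < α → reject H₀

reject H₀: yes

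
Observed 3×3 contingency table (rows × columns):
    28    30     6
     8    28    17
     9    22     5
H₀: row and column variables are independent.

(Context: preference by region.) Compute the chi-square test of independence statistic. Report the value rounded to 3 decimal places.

test statistic = 17.967

Row totals [64, 53, 36], col totals [45, 80, 28], n=153
χ² = (28−18.82)²/18.82 + (30−33.46)²/33.46 + (6−11.71)²/11.71 + (8−15.59)²/15.59 + (28−27.71)²/27.71 + (17−9.70)²/9.70 + (9−10.59)²/10.59 + (22−18.82)²/18.82 + (5−6.59)²/6.59 = 17.9674
df = 4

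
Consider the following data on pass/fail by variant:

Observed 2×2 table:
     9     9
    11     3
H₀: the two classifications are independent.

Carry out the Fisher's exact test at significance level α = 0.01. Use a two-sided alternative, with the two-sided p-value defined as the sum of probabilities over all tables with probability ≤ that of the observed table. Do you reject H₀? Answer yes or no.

reject H₀: no

Margins: r₁=18, r₂=14, c₁=20, c₂=12, n=32
p_obs = C(18,9)·C(14,11)/C(32,20); sum pmf over tables with pmf ≤ p_obs
p-value (two-sided) = 0.14671
At α=0.01: p ≥ α → fail to reject H₀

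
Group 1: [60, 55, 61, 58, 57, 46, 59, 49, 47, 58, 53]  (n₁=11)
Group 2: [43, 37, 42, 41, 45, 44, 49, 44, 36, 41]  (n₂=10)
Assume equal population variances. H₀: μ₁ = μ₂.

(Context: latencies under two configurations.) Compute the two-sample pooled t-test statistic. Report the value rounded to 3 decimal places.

test statistic = 6.192

x̄₁=54.818, s₁=5.326, n₁=11
x̄₂=42.200, s₂=3.795, n₂=10
s_p² = [10·5.326² + 9·3.795²]/19 = 21.7493
SE = √(s_p²·(1/11+1/10)) = 2.0377
t = (54.818−42.200)/2.0377 = 6.1924
df = 19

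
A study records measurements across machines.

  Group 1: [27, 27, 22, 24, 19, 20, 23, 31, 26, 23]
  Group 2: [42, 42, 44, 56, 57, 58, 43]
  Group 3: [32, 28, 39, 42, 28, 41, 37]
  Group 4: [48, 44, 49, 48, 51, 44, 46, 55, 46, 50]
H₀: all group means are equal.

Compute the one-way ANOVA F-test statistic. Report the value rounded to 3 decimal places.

Group means [24.20, 48.86, 35.29, 48.10], grand mean 38.588
SSB = Σnᵢ(x̄ᵢ−x̄)² = 3789.450; SSW = ΣΣ(x−x̄ᵢ)² = 784.786
MSB = 3789.450/3 = 1263.1499; MSW = 784.786/30 = 26.1595
F = MSB/MSW = 48.2864
df = (3, 30)

test statistic = 48.286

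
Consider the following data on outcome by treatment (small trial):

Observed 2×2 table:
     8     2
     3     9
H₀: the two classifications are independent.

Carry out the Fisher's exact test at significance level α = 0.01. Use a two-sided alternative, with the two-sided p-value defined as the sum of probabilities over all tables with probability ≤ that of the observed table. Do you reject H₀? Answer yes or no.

Margins: r₁=10, r₂=12, c₁=11, c₂=11, n=22
p_obs = C(10,8)·C(12,3)/C(22,11); sum pmf over tables with pmf ≤ p_obs
p-value (two-sided) = 0.02997
At α=0.01: p ≥ α → fail to reject H₀

reject H₀: no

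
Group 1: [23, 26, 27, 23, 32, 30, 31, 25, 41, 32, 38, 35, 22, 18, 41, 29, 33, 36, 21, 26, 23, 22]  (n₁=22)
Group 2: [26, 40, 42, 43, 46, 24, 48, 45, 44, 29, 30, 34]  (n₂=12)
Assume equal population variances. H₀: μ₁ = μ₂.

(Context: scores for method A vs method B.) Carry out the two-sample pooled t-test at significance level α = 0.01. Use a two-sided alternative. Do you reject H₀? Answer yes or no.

x̄₁=28.818, s₁=6.623, n₁=22
x̄₂=37.583, s₂=8.490, n₂=12
s_p² = [21·6.623² + 11·8.490²]/32 = 53.5684
SE = √(s_p²·(1/22+1/12)) = 2.6266
t = (28.818−37.583)/2.6266 = -3.3371
df = 32
p-value (two-sided) = 0.00216
At α=0.01: p < α → reject H₀

reject H₀: yes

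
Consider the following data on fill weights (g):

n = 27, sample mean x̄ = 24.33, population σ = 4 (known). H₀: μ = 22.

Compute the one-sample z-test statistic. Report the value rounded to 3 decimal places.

test statistic = 3.027

SE = σ/√n = 4/√27 = 0.7698
z = (x̄−μ₀)/SE = (24.33−22)/0.7698 = 3.0268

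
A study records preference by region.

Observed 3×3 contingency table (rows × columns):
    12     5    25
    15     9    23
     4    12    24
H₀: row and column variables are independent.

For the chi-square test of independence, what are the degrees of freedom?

degrees of freedom = 4

df = (r−1)(c−1) = (3−1)·(3−1) = 4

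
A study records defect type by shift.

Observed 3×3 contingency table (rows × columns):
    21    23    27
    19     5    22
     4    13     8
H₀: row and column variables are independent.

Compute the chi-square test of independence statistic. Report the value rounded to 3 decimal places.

test statistic = 14.706

Row totals [71, 46, 25], col totals [44, 41, 57], n=142
χ² = (21−22.00)²/22.00 + (23−20.50)²/20.50 + (27−28.50)²/28.50 + (19−14.25)²/14.25 + (5−13.28)²/13.28 + (22−18.46)²/18.46 + (4−7.75)²/7.75 + (13−7.22)²/7.22 + (8−10.04)²/10.04 = 14.7064
df = 4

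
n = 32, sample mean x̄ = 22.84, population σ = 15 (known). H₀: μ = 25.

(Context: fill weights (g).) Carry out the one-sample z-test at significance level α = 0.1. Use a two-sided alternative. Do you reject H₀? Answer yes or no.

SE = σ/√n = 15/√32 = 2.6517
z = (x̄−μ₀)/SE = (22.84−25)/2.6517 = -0.8146
p-value (two-sided) = 0.41531
At α=0.1: p ≥ α → fail to reject H₀

reject H₀: no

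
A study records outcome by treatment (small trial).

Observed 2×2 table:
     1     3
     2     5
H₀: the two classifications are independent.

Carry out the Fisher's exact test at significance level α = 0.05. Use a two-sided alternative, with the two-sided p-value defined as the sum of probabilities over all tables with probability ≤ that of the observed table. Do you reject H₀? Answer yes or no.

Margins: r₁=4, r₂=7, c₁=3, c₂=8, n=11
p_obs = C(4,1)·C(7,2)/C(11,3); sum pmf over tables with pmf ≤ p_obs
p-value (two-sided) = 1.00000
At α=0.05: p ≥ α → fail to reject H₀

reject H₀: no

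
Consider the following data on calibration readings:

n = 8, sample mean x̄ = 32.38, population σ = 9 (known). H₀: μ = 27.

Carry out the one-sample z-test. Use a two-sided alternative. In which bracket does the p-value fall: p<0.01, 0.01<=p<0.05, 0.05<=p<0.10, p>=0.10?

p-value bracket: 0.05<=p<0.10

SE = σ/√n = 9/√8 = 3.1820
z = (x̄−μ₀)/SE = (32.38−27)/3.1820 = 1.6908
p-value (two-sided) = 0.09088
→ bracket: 0.05<=p<0.10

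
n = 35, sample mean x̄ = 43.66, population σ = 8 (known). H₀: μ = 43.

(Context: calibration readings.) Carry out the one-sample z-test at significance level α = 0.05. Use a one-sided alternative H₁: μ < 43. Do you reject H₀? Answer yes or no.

reject H₀: no

SE = σ/√n = 8/√35 = 1.3522
z = (x̄−μ₀)/SE = (43.66−43)/1.3522 = 0.4881
p-value (one-sided, H₁ less) = 0.68725
At α=0.05: p ≥ α → fail to reject H₀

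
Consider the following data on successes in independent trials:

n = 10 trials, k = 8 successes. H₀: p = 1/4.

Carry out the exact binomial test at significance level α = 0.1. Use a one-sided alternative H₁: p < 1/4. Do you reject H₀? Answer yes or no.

reject H₀: no

Exact binomial: n=10, k=8, p₀=1/4=0.2500
P(X≤8) from Σ C(n,i)·p₀^i·(1−p₀)^(n−i)
p-value (one-sided, H₁ less) = 0.99997
At α=0.1: p ≥ α → fail to reject H₀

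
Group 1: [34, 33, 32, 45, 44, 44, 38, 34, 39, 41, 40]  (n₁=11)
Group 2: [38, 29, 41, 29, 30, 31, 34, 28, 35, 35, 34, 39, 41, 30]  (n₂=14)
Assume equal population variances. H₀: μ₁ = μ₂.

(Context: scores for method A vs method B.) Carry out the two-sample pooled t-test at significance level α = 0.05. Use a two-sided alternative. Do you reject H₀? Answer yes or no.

x̄₁=38.545, s₁=4.741, n₁=11
x̄₂=33.857, s₂=4.538, n₂=14
s_p² = [10·4.741² + 13·4.538²]/23 = 21.4105
SE = √(s_p²·(1/11+1/14)) = 1.8643
t = (38.545−33.857)/1.8643 = 2.5147
df = 23
p-value (two-sided) = 0.01935
At α=0.05: p < α → reject H₀

reject H₀: yes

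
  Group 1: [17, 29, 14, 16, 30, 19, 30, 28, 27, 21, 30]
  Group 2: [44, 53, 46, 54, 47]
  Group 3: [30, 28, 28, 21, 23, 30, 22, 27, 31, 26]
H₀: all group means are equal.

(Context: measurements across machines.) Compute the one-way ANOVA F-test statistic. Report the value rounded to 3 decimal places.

test statistic = 44.667

Group means [23.73, 48.80, 26.60], grand mean 29.654
SSB = Σnᵢ(x̄ᵢ−x̄)² = 2312.503; SSW = ΣΣ(x−x̄ᵢ)² = 595.382
MSB = 2312.503/2 = 1156.2514; MSW = 595.382/23 = 25.8862
F = MSB/MSW = 44.6668
df = (2, 23)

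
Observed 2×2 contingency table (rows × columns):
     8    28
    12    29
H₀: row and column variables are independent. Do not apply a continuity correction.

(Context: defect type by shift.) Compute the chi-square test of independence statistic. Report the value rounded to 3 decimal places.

test statistic = 0.495

Row totals [36, 41], col totals [20, 57], n=77
χ² = (8−9.35)²/9.35 + (28−26.65)²/26.65 + (12−10.65)²/10.65 + (29−30.35)²/30.35 = 0.4950
df = 1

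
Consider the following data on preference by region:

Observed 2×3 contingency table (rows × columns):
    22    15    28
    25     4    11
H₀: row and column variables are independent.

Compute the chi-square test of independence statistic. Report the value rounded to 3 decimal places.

test statistic = 8.500

Row totals [65, 40], col totals [47, 19, 39], n=105
χ² = (22−29.10)²/29.10 + (15−11.76)²/11.76 + (28−24.14)²/24.14 + (25−17.90)²/17.90 + (4−7.24)²/7.24 + (11−14.86)²/14.86 = 8.4996
df = 2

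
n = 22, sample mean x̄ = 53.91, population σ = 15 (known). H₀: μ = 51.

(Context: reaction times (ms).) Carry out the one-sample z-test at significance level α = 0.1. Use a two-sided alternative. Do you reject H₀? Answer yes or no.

reject H₀: no

SE = σ/√n = 15/√22 = 3.1980
z = (x̄−μ₀)/SE = (53.91−51)/3.1980 = 0.9099
p-value (two-sided) = 0.36285
At α=0.1: p ≥ α → fail to reject H₀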